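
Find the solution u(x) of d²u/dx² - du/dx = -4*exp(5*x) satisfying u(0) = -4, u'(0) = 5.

Characteristic equation r² - r = 0 factors as (r - 1)r = 0, so r = 1, 0.
Hence u_h = C1*exp(x) + C2.
Try u_p = A*exp(5*x). Substituting into the equation and dividing by exp(5*x) gives A = -1/5, so u_p = -exp(5*x)/5.
General solution: u = C2 - exp(5*x)/5 + C1*exp(x).
Apply the initial conditions: u(0) = -1/5 + C1 + C2 = -4 and u'(0) = -1 + C1 = 5. Solving gives C1 = 6, C2 = -49/5.

u = -49/5 + 6*exp(x) - exp(5*x)/5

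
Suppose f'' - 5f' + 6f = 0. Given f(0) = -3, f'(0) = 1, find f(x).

Characteristic equation r² - 5r + 6 = 0 factors as (r - 2)(r - 3) = 0, so r = 2, 3.
Hence f_h = C1*exp(2*x) + C2*exp(3*x).
Apply the initial conditions: f(0) = C1 + C2 = -3 and f'(0) = 2*C1 + 3*C2 = 1. Solving gives C1 = -10, C2 = 7.

f = -10*exp(2*x) + 7*exp(3*x)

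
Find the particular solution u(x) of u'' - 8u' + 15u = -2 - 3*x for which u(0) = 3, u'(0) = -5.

u = -6/25 - 363*exp(5*x)/50 - x/5 + 21*exp(3*x)/2

Characteristic equation r² - 8r + 15 = 0 factors as (r - 3)(r - 5) = 0, so r = 3, 5.
Hence u_h = C1*exp(3*x) + C2*exp(5*x).
For the particular solution try u_p = A0 + A1*x. Substituting and matching coefficients of each power of x gives A0 = -6/25, A1 = -1/5, so u_p = -6/25 - x/5.
General solution: u = -6/25 - x/5 + C1*exp(3*x) + C2*exp(5*x).
Apply the initial conditions: u(0) = -6/25 + C1 + C2 = 3 and u'(0) = -1/5 + 3*C1 + 5*C2 = -5. Solving gives C1 = 21/2, C2 = -363/50.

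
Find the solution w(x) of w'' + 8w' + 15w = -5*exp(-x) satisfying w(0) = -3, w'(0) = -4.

w = -33*exp(-3*x)/4 - 5*exp(-x)/8 + 47*exp(-5*x)/8

Characteristic equation r² + 8r + 15 = 0 factors as (r + 5)(r + 3) = 0, so r = -5, -3.
Hence w_h = C1*exp(-5*x) + C2*exp(-3*x).
Try w_p = A*exp(-x). Substituting into the equation and dividing by exp(-x) gives A = -5/8, so w_p = -5*exp(-x)/8.
General solution: w = -5*exp(-x)/8 + C1*exp(-5*x) + C2*exp(-3*x).
Apply the initial conditions: w(0) = -5/8 + C1 + C2 = -3 and w'(0) = 5/8 - 5*C1 - 3*C2 = -4. Solving gives C1 = 47/8, C2 = -33/4.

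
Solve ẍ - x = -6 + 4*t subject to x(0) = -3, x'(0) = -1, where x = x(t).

Characteristic equation r² - 1 = 0 factors as (r - 1)(r + 1) = 0, so r = 1, -1.
Hence x_h = C1*exp(t) + C2*exp(-t).
For the particular solution try x_p = A0 + A1*t. Substituting and matching coefficients of each power of t gives A0 = 6, A1 = -4, so x_p = 6 - 4*t.
General solution: x = 6 - 4*t + C1*exp(t) + C2*exp(-t).
Apply the initial conditions: x(0) = 6 + C1 + C2 = -3 and x'(0) = -4 + C1 - C2 = -1. Solving gives C1 = -3, C2 = -6.

x = 6 - 6*exp(-t) - 4*t - 3*exp(t)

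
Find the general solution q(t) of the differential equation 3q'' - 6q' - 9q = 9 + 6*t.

Divide through by 3: q'' - 2q' - 3q = 3 + 2*t.
Characteristic equation r² - 2r - 3 = 0 factors as (r - 3)(r + 1) = 0, so r = 3, -1.
Hence q_h = C1*exp(3*t) + C2*exp(-t).
For the particular solution try q_p = A0 + A1*t. Substituting and matching coefficients of each power of t gives A0 = -5/9, A1 = -2/3, so q_p = -5/9 - 2*t/3.

q = -5/9 - 2*t/3 + C1*exp(3*t) + C2*exp(-t)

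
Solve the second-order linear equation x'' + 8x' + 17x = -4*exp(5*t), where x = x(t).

x = -2*exp(5*t)/41 + C1*cos(t)*exp(-4*t) + C2*exp(-4*t)*sin(t)

Characteristic equation r² + 8r + 17 = 0 has discriminant (8)² - 4·(17) = -4 < 0, so r = -4 ± i.
Hence x_h = C1*cos(t)*exp(-4*t) + C2*exp(-4*t)*sin(t).
Try x_p = A*exp(5*t). Substituting into the equation and dividing by exp(5*t) gives A = -2/41, so x_p = -2*exp(5*t)/41.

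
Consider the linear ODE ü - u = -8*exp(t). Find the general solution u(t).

Characteristic equation r² - 1 = 0 factors as (r + 1)(r - 1) = 0, so r = -1, 1.
Hence u_h = C1*exp(-t) + C2*exp(t).
Since exp(t) solves the homogeneous equation (r = 1 is a root of multiplicity 1), multiply the trial by t. Try u_p = A*t*exp(t). Substituting into the equation and dividing by exp(t) gives A = -4, so u_p = -4*t*exp(t).

u = C1*exp(-t) + C2*exp(t) - 4*t*exp(t)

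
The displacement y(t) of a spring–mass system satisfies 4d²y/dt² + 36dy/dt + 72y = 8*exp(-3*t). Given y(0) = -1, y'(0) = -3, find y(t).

Divide through by 4: y'' + 9y' + 18y = 2*exp(-3*t).
Characteristic equation r² + 9r + 18 = 0 factors as (r + 3)(r + 6) = 0, so r = -3, -6.
Hence y_h = C1*exp(-3*t) + C2*exp(-6*t).
Since exp(-3*t) solves the homogeneous equation (r = -3 is a root of multiplicity 1), multiply the trial by t. Try y_p = A*t*exp(-3*t). Substituting into the equation and dividing by exp(-3*t) gives A = 2/3, so y_p = 2*t*exp(-3*t)/3.
General solution: y = C1*exp(-3*t) + C2*exp(-6*t) + 2*t*exp(-3*t)/3.
Apply the initial conditions: y(0) = C1 + C2 = -1 and y'(0) = 2/3 - 6*C2 - 3*C1 = -3. Solving gives C1 = -29/9, C2 = 20/9.

y = -29*exp(-3*t)/9 + 20*exp(-6*t)/9 + 2*t*exp(-3*t)/3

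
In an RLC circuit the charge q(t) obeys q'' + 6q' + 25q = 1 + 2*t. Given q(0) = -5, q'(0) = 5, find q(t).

q = 13/625 + 2*t/25 - 6339*exp(-3*t)*sin(4*t)/2500 - 3138*cos(4*t)*exp(-3*t)/625

Characteristic equation r² + 6r + 25 = 0 has discriminant (6)² - 4·(25) = -64 < 0, so r = -3 ± 4i.
Hence q_h = C1*cos(4*t)*exp(-3*t) + C2*exp(-3*t)*sin(4*t).
For the particular solution try q_p = A0 + A1*t. Substituting and matching coefficients of each power of t gives A0 = 13/625, A1 = 2/25, so q_p = 13/625 + 2*t/25.
General solution: q = 13/625 + 2*t/25 + C1*cos(4*t)*exp(-3*t) + C2*exp(-3*t)*sin(4*t).
Apply the initial conditions: q(0) = 13/625 + C1 = -5 and q'(0) = 2/25 - 3*C1 + 4*C2 = 5. Solving gives C1 = -3138/625, C2 = -6339/2500.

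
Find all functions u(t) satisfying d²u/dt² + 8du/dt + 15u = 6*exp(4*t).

Characteristic equation r² + 8r + 15 = 0 factors as (r + 3)(r + 5) = 0, so r = -3, -5.
Hence u_h = C1*exp(-3*t) + C2*exp(-5*t).
Try u_p = A*exp(4*t). Substituting into the equation and dividing by exp(4*t) gives A = 2/21, so u_p = 2*exp(4*t)/21.

u = 2*exp(4*t)/21 + C1*exp(-3*t) + C2*exp(-5*t)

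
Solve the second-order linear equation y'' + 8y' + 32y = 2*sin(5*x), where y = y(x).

y = -80*cos(5*x)/1649 + 14*sin(5*x)/1649 + C1*cos(4*x)*exp(-4*x) + C2*exp(-4*x)*sin(4*x)

Characteristic equation r² + 8r + 32 = 0 has discriminant (8)² - 4·(32) = -64 < 0, so r = -4 ± 4i.
Hence y_h = C1*cos(4*x)*exp(-4*x) + C2*exp(-4*x)*sin(4*x).
Try y_p = A*cos(5*x) + B*sin(5*x). Substituting and equating the coefficients of cos(5x) and sin(5x) gives A = -80/1649, B = 14/1649, so y_p = -80*cos(5*x)/1649 + 14*sin(5*x)/1649.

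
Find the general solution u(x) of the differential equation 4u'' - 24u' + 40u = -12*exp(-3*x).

u = -3*exp(-3*x)/37 + C1*cos(x)*exp(3*x) + C2*exp(3*x)*sin(x)

Divide through by 4: u'' - 6u' + 10u = -3*exp(-3*x).
Characteristic equation r² - 6r + 10 = 0 has discriminant (-6)² - 4·(10) = -4 < 0, so r = 3 ± i.
Hence u_h = C1*cos(x)*exp(3*x) + C2*exp(3*x)*sin(x).
Try u_p = A*exp(-3*x). Substituting into the equation and dividing by exp(-3*x) gives A = -3/37, so u_p = -3*exp(-3*x)/37.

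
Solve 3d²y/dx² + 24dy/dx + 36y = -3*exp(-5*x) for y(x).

Divide through by 3: y'' + 8y' + 12y = -exp(-5*x).
Characteristic equation r² + 8r + 12 = 0 factors as (r + 2)(r + 6) = 0, so r = -2, -6.
Hence y_h = C1*exp(-2*x) + C2*exp(-6*x).
Try y_p = A*exp(-5*x). Substituting into the equation and dividing by exp(-5*x) gives A = 1/3, so y_p = exp(-5*x)/3.

y = exp(-5*x)/3 + C1*exp(-2*x) + C2*exp(-6*x)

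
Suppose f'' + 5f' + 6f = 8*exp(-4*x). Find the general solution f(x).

f = 4*exp(-4*x) + C1*exp(-3*x) + C2*exp(-2*x)

Characteristic equation r² + 5r + 6 = 0 factors as (r + 3)(r + 2) = 0, so r = -3, -2.
Hence f_h = C1*exp(-3*x) + C2*exp(-2*x).
Try f_p = A*exp(-4*x). Substituting into the equation and dividing by exp(-4*x) gives A = 4, so f_p = 4*exp(-4*x).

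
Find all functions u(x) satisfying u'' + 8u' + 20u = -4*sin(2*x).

Characteristic equation r² + 8r + 20 = 0 has discriminant (8)² - 4·(20) = -16 < 0, so r = -4 ± 2i.
Hence u_h = C1*cos(2*x)*exp(-4*x) + C2*exp(-4*x)*sin(2*x).
Try u_p = A*cos(2*x) + B*sin(2*x). Substituting and equating the coefficients of cos(2x) and sin(2x) gives A = 1/8, B = -1/8, so u_p = -sin(2*x)/8 + cos(2*x)/8.

u = -sin(2*x)/8 + cos(2*x)/8 + C1*cos(2*x)*exp(-4*x) + C2*exp(-4*x)*sin(2*x)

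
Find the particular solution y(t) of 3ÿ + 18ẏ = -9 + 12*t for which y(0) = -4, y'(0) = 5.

Divide through by 3: y'' + 6y' = -3 + 4*t.
Characteristic equation r² + 6r = 0 factors as (r + 6)r = 0, so r = -6, 0.
Hence y_h = C1*exp(-6*t) + C2.
Since 0 is a characteristic root (multiplicity 1), multiply the polynomial trial by t: try y_p = t*(A0 + A1*t). Substituting and matching coefficients of each power of t gives A0 = -11/18, A1 = 1/3, so y_p = -11*t/18 + t^2/3.
General solution: y = C2 - 11*t/18 + t^2/3 + C1*exp(-6*t).
Apply the initial conditions: y(0) = C1 + C2 = -4 and y'(0) = -11/18 - 6*C1 = 5. Solving gives C1 = -101/108, C2 = -331/108.

y = -331/108 - 101*exp(-6*t)/108 - 11*t/18 + t**2/3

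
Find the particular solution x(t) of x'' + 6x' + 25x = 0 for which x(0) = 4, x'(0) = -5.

Characteristic equation r² + 6r + 25 = 0 has discriminant (6)² - 4·(25) = -64 < 0, so r = -3 ± 4i.
Hence x_h = C1*cos(4*t)*exp(-3*t) + C2*exp(-3*t)*sin(4*t).
Apply the initial conditions: x(0) = C1 = 4 and x'(0) = -3*C1 + 4*C2 = -5. Solving gives C1 = 4, C2 = 7/4.

x = 4*cos(4*t)*exp(-3*t) + 7*exp(-3*t)*sin(4*t)/4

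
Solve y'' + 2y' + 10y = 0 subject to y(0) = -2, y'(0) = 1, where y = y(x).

Characteristic equation r² + 2r + 10 = 0 has discriminant (2)² - 4·(10) = -36 < 0, so r = -1 ± 3i.
Hence y_h = C1*cos(3*x)*exp(-x) + C2*exp(-x)*sin(3*x).
Apply the initial conditions: y(0) = C1 = -2 and y'(0) = -C1 + 3*C2 = 1. Solving gives C1 = -2, C2 = -1/3.

y = -2*cos(3*x)*exp(-x) - exp(-x)*sin(3*x)/3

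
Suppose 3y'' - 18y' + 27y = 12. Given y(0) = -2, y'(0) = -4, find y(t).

Divide through by 3: y'' - 6y' + 9y = 4.
Characteristic equation r² - 6r + 9 = 0 has discriminant (-6)² - 4·(9) = 0, so r = 3 is a repeated root.
Hence y_h = (C1 + C2*t)*exp(3*t).
For the particular solution try y_p = A0. Substituting and matching coefficients of each power of t gives A0 = 4/9, so y_p = 4/9.
General solution: y = 4/9 + C1*exp(3*t) + C2*t*exp(3*t).
Apply the initial conditions: y(0) = 4/9 + C1 = -2 and y'(0) = C2 + 3*C1 = -4. Solving gives C1 = -22/9, C2 = 10/3.

y = 4/9 - 22*exp(3*t)/9 + 10*t*exp(3*t)/3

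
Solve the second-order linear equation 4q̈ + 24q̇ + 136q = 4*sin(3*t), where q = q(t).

Divide through by 4: q'' + 6q' + 34q = sin(3*t).
Characteristic equation r² + 6r + 34 = 0 has discriminant (6)² - 4·(34) = -100 < 0, so r = -3 ± 5i.
Hence q_h = C1*cos(5*t)*exp(-3*t) + C2*exp(-3*t)*sin(5*t).
Try q_p = A*cos(3*t) + B*sin(3*t). Substituting and equating the coefficients of cos(3t) and sin(3t) gives A = -18/949, B = 25/949, so q_p = -18*cos(3*t)/949 + 25*sin(3*t)/949.

q = -18*cos(3*t)/949 + 25*sin(3*t)/949 + C1*cos(5*t)*exp(-3*t) + C2*exp(-3*t)*sin(5*t)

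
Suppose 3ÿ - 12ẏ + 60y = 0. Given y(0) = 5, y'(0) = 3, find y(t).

Divide through by 3: y'' - 4y' + 20y = 0.
Characteristic equation r² - 4r + 20 = 0 has discriminant (-4)² - 4·(20) = -64 < 0, so r = 2 ± 4i.
Hence y_h = C1*cos(4*t)*exp(2*t) + C2*exp(2*t)*sin(4*t).
Apply the initial conditions: y(0) = C1 = 5 and y'(0) = 2*C1 + 4*C2 = 3. Solving gives C1 = 5, C2 = -7/4.

y = 5*cos(4*t)*exp(2*t) - 7*exp(2*t)*sin(4*t)/4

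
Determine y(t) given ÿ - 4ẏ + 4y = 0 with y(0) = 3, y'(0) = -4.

Characteristic equation r² - 4r + 4 = 0 has discriminant (-4)² - 4·(4) = 0, so r = 2 is a repeated root.
Hence y_h = (C1 + C2*t)*exp(2*t).
Apply the initial conditions: y(0) = C1 = 3 and y'(0) = C2 + 2*C1 = -4. Solving gives C1 = 3, C2 = -10.

y = 3*exp(2*t) - 10*t*exp(2*t)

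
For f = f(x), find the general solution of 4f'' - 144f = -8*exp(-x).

Divide through by 4: f'' - 36f = -2*exp(-x).
Characteristic equation r² - 36 = 0 factors as (r - 6)(r + 6) = 0, so r = 6, -6.
Hence f_h = C1*exp(6*x) + C2*exp(-6*x).
Try f_p = A*exp(-x). Substituting into the equation and dividing by exp(-x) gives A = 2/35, so f_p = 2*exp(-x)/35.

f = 2*exp(-x)/35 + C1*exp(6*x) + C2*exp(-6*x)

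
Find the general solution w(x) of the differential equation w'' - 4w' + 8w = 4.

w = 1/2 + C1*cos(2*x)*exp(2*x) + C2*exp(2*x)*sin(2*x)

Characteristic equation r² - 4r + 8 = 0 has discriminant (-4)² - 4·(8) = -16 < 0, so r = 2 ± 2i.
Hence w_h = C1*cos(2*x)*exp(2*x) + C2*exp(2*x)*sin(2*x).
For the particular solution try w_p = A0. Substituting and matching coefficients of each power of x gives A0 = 1/2, so w_p = 1/2.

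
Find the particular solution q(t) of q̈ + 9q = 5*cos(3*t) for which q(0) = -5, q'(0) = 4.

Characteristic equation r² + 9 = 0 has discriminant (0)² - 4·(9) = -36 < 0, so r = ± 3i.
Hence q_h = C1*cos(3*t) + C2*sin(3*t).
Since ±3i are characteristic roots, multiply the trial by t. Try q_p = t*(A*cos(3*t) + B*sin(3*t)). Substituting and equating the coefficients of cos(3t) and sin(3t) gives A = 0, B = 5/6, so q_p = 5*t*sin(3*t)/6.
General solution: q = C1*cos(3*t) + C2*sin(3*t) + 5*t*sin(3*t)/6.
Apply the initial conditions: q(0) = C1 = -5 and q'(0) = 3*C2 = 4. Solving gives C1 = -5, C2 = 4/3.

q = -5*cos(3*t) + 4*sin(3*t)/3 + 5*t*sin(3*t)/6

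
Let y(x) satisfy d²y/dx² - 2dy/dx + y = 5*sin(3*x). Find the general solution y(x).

Characteristic equation r² - 2r + 1 = 0 has discriminant (-2)² - 4·(1) = 0, so r = 1 is a repeated root.
Hence y_h = (C1 + C2*x)*exp(x).
Try y_p = A*cos(3*x) + B*sin(3*x). Substituting and equating the coefficients of cos(3x) and sin(3x) gives A = 3/10, B = -2/5, so y_p = -2*sin(3*x)/5 + 3*cos(3*x)/10.

y = -2*sin(3*x)/5 + 3*cos(3*x)/10 + C1*exp(x) + C2*x*exp(x)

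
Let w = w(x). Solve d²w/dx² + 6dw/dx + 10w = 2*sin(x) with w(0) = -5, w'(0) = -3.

w = -4*cos(x)/39 + 2*sin(x)/13 - 232*exp(-3*x)*sin(x)/13 - 191*cos(x)*exp(-3*x)/39

Characteristic equation r² + 6r + 10 = 0 has discriminant (6)² - 4·(10) = -4 < 0, so r = -3 ± i.
Hence w_h = C1*cos(x)*exp(-3*x) + C2*exp(-3*x)*sin(x).
Try w_p = A*cos(x) + B*sin(x). Substituting and equating the coefficients of cos(x) and sin(x) gives A = -4/39, B = 2/13, so w_p = -4*cos(x)/39 + 2*sin(x)/13.
General solution: w = -4*cos(x)/39 + 2*sin(x)/13 + C1*cos(x)*exp(-3*x) + C2*exp(-3*x)*sin(x).
Apply the initial conditions: w(0) = -4/39 + C1 = -5 and w'(0) = 2/13 + C2 - 3*C1 = -3. Solving gives C1 = -191/39, C2 = -232/13.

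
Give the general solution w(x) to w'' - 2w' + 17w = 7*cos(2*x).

Characteristic equation r² - 2r + 17 = 0 has discriminant (-2)² - 4·(17) = -64 < 0, so r = 1 ± 4i.
Hence w_h = C1*cos(4*x)*exp(x) + C2*exp(x)*sin(4*x).
Try w_p = A*cos(2*x) + B*sin(2*x). Substituting and equating the coefficients of cos(2x) and sin(2x) gives A = 91/185, B = -28/185, so w_p = -28*sin(2*x)/185 + 91*cos(2*x)/185.

w = -28*sin(2*x)/185 + 91*cos(2*x)/185 + C1*cos(4*x)*exp(x) + C2*exp(x)*sin(4*x)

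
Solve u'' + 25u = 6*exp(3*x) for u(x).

Characteristic equation r² + 25 = 0 has discriminant (0)² - 4·(25) = -100 < 0, so r = ± 5i.
Hence u_h = C1*cos(5*x) + C2*sin(5*x).
Try u_p = A*exp(3*x). Substituting into the equation and dividing by exp(3*x) gives A = 3/17, so u_p = 3*exp(3*x)/17.

u = 3*exp(3*x)/17 + C1*cos(5*x) + C2*sin(5*x)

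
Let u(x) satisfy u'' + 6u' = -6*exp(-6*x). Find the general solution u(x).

Characteristic equation r² + 6r = 0 factors as (r + 6)r = 0, so r = -6, 0.
Hence u_h = C1*exp(-6*x) + C2.
Since exp(-6*x) solves the homogeneous equation (r = -6 is a root of multiplicity 1), multiply the trial by x. Try u_p = A*x*exp(-6*x). Substituting into the equation and dividing by exp(-6*x) gives A = 1, so u_p = x*exp(-6*x).

u = C2 + C1*exp(-6*x) + x*exp(-6*x)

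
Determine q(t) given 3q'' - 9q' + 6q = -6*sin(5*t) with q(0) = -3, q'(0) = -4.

Divide through by 3: q'' - 3q' + 2q = -2*sin(5*t).
Characteristic equation r² - 3r + 2 = 0 factors as (r - 2)(r - 1) = 0, so r = 2, 1.
Hence q_h = C1*exp(2*t) + C2*exp(t).
Try q_p = A*cos(5*t) + B*sin(5*t). Substituting and equating the coefficients of cos(5t) and sin(5t) gives A = -15/377, B = 23/377, so q_p = -15*cos(5*t)/377 + 23*sin(5*t)/377.
General solution: q = -15*cos(5*t)/377 + 23*sin(5*t)/377 + C1*exp(2*t) + C2*exp(t).
Apply the initial conditions: q(0) = -15/377 + C1 + C2 = -3 and q'(0) = 115/377 + C2 + 2*C1 = -4. Solving gives C1 = -39/29, C2 = -21/13.

q = -39*exp(2*t)/29 - 21*exp(t)/13 - 15*cos(5*t)/377 + 23*sin(5*t)/377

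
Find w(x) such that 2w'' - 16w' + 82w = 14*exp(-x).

w = 7*exp(-x)/50 + C1*cos(5*x)*exp(4*x) + C2*exp(4*x)*sin(5*x)

Divide through by 2: w'' - 8w' + 41w = 7*exp(-x).
Characteristic equation r² - 8r + 41 = 0 has discriminant (-8)² - 4·(41) = -100 < 0, so r = 4 ± 5i.
Hence w_h = C1*cos(5*x)*exp(4*x) + C2*exp(4*x)*sin(5*x).
Try w_p = A*exp(-x). Substituting into the equation and dividing by exp(-x) gives A = 7/50, so w_p = 7*exp(-x)/50.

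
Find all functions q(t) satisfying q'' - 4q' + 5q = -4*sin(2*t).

Characteristic equation r² - 4r + 5 = 0 has discriminant (-4)² - 4·(5) = -4 < 0, so r = 2 ± i.
Hence q_h = C1*cos(t)*exp(2*t) + C2*exp(2*t)*sin(t).
Try q_p = A*cos(2*t) + B*sin(2*t). Substituting and equating the coefficients of cos(2t) and sin(2t) gives A = -32/65, B = -4/65, so q_p = -32*cos(2*t)/65 - 4*sin(2*t)/65.

q = -32*cos(2*t)/65 - 4*sin(2*t)/65 + C1*cos(t)*exp(2*t) + C2*exp(2*t)*sin(t)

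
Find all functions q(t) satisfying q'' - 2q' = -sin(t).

Characteristic equation r² - 2r = 0 factors as (r - 2)r = 0, so r = 2, 0.
Hence q_h = C1*exp(2*t) + C2.
Try q_p = A*cos(t) + B*sin(t). Substituting and equating the coefficients of cos(t) and sin(t) gives A = -2/5, B = 1/5, so q_p = -2*cos(t)/5 + sin(t)/5.

q = C2 - 2*cos(t)/5 + sin(t)/5 + C1*exp(2*t)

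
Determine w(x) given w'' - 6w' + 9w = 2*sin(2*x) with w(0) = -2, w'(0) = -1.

w = -362*exp(3*x)/169 + 10*sin(2*x)/169 + 24*cos(2*x)/169 + 69*x*exp(3*x)/13

Characteristic equation r² - 6r + 9 = 0 has discriminant (-6)² - 4·(9) = 0, so r = 3 is a repeated root.
Hence w_h = (C1 + C2*x)*exp(3*x).
Try w_p = A*cos(2*x) + B*sin(2*x). Substituting and equating the coefficients of cos(2x) and sin(2x) gives A = 24/169, B = 10/169, so w_p = 10*sin(2*x)/169 + 24*cos(2*x)/169.
General solution: w = 10*sin(2*x)/169 + 24*cos(2*x)/169 + C1*exp(3*x) + C2*x*exp(3*x).
Apply the initial conditions: w(0) = 24/169 + C1 = -2 and w'(0) = 20/169 + C2 + 3*C1 = -1. Solving gives C1 = -362/169, C2 = 69/13.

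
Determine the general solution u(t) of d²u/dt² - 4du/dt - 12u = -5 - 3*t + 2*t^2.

Characteristic equation r² - 4r - 12 = 0 factors as (r + 2)(r - 6) = 0, so r = -2, 6.
Hence u_h = C1*exp(-2*t) + C2*exp(6*t).
For the particular solution try u_p = A0 + A1*t + A2*t^2. Substituting and matching coefficients of each power of t gives A0 = 29/108, A1 = 13/36, A2 = -1/6, so u_p = 29/108 - t^2/6 + 13*t/36.

u = 29/108 - t**2/6 + 13*t/36 + C1*exp(-2*t) + C2*exp(6*t)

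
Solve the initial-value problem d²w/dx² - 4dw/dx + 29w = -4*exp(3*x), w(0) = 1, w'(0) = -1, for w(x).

w = -2*exp(3*x)/13 - 37*exp(2*x)*sin(5*x)/65 + 15*cos(5*x)*exp(2*x)/13

Characteristic equation r² - 4r + 29 = 0 has discriminant (-4)² - 4·(29) = -100 < 0, so r = 2 ± 5i.
Hence w_h = C1*cos(5*x)*exp(2*x) + C2*exp(2*x)*sin(5*x).
Try w_p = A*exp(3*x). Substituting into the equation and dividing by exp(3*x) gives A = -2/13, so w_p = -2*exp(3*x)/13.
General solution: w = -2*exp(3*x)/13 + C1*cos(5*x)*exp(2*x) + C2*exp(2*x)*sin(5*x).
Apply the initial conditions: w(0) = -2/13 + C1 = 1 and w'(0) = -6/13 + 2*C1 + 5*C2 = -1. Solving gives C1 = 15/13, C2 = -37/65.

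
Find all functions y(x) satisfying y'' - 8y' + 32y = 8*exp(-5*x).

Characteristic equation r² - 8r + 32 = 0 has discriminant (-8)² - 4·(32) = -64 < 0, so r = 4 ± 4i.
Hence y_h = C1*cos(4*x)*exp(4*x) + C2*exp(4*x)*sin(4*x).
Try y_p = A*exp(-5*x). Substituting into the equation and dividing by exp(-5*x) gives A = 8/97, so y_p = 8*exp(-5*x)/97.

y = 8*exp(-5*x)/97 + C1*cos(4*x)*exp(4*x) + C2*exp(4*x)*sin(4*x)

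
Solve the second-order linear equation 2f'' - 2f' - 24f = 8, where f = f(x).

f = -1/3 + C1*exp(4*x) + C2*exp(-3*x)

Divide through by 2: f'' - f' - 12f = 4.
Characteristic equation r² - r - 12 = 0 factors as (r - 4)(r + 3) = 0, so r = 4, -3.
Hence f_h = C1*exp(4*x) + C2*exp(-3*x).
For the particular solution try f_p = A0. Substituting and matching coefficients of each power of x gives A0 = -1/3, so f_p = -1/3.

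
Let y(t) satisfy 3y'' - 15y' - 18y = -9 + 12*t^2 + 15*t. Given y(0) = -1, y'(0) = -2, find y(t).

Divide through by 3: y'' - 5y' - 6y = -3 + 4*t^2 + 5*t.
Characteristic equation r² - 5r - 6 = 0 factors as (r + 1)(r - 6) = 0, so r = -1, 6.
Hence y_h = C1*exp(-t) + C2*exp(6*t).
For the particular solution try y_p = A0 + A1*t + A2*t^2. Substituting and matching coefficients of each power of t gives A0 = 5/108, A1 = 5/18, A2 = -2/3, so y_p = 5/108 - 2*t^2/3 + 5*t/18.
General solution: y = 5/108 - 2*t^2/3 + 5*t/18 + C1*exp(-t) + C2*exp(6*t).
Apply the initial conditions: y(0) = 5/108 + C1 + C2 = -1 and y'(0) = 5/18 - C1 + 6*C2 = -2. Solving gives C1 = -4/7, C2 = -359/756.

y = 5/108 - 359*exp(6*t)/756 - 4*exp(-t)/7 - 2*t**2/3 + 5*t/18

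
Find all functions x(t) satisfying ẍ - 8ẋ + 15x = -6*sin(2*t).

Characteristic equation r² - 8r + 15 = 0 factors as (r - 3)(r - 5) = 0, so r = 3, 5.
Hence x_h = C1*exp(3*t) + C2*exp(5*t).
Try x_p = A*cos(2*t) + B*sin(2*t). Substituting and equating the coefficients of cos(2t) and sin(2t) gives A = -96/377, B = -66/377, so x_p = -96*cos(2*t)/377 - 66*sin(2*t)/377.

x = -96*cos(2*t)/377 - 66*sin(2*t)/377 + C1*exp(3*t) + C2*exp(5*t)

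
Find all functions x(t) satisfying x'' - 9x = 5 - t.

x = -5/9 + t/9 + C1*exp(-3*t) + C2*exp(3*t)

Characteristic equation r² - 9 = 0 factors as (r + 3)(r - 3) = 0, so r = -3, 3.
Hence x_h = C1*exp(-3*t) + C2*exp(3*t).
For the particular solution try x_p = A0 + A1*t. Substituting and matching coefficients of each power of t gives A0 = -5/9, A1 = 1/9, so x_p = -5/9 + t/9.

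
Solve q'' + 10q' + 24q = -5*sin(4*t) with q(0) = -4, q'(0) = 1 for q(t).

Characteristic equation r² + 10r + 24 = 0 factors as (r + 4)(r + 6) = 0, so r = -4, -6.
Hence q_h = C1*exp(-4*t) + C2*exp(-6*t).
Try q_p = A*cos(4*t) + B*sin(4*t). Substituting and equating the coefficients of cos(4t) and sin(4t) gives A = 25/208, B = -5/208, so q_p = -5*sin(4*t)/208 + 25*cos(4*t)/208.
General solution: q = -5*sin(4*t)/208 + 25*cos(4*t)/208 + C1*exp(-4*t) + C2*exp(-6*t).
Apply the initial conditions: q(0) = 25/208 + C1 + C2 = -4 and q'(0) = -5/52 - 6*C2 - 4*C1 = 1. Solving gives C1 = -189/16, C2 = 100/13.

q = -189*exp(-4*t)/16 - 5*sin(4*t)/208 + 25*cos(4*t)/208 + 100*exp(-6*t)/13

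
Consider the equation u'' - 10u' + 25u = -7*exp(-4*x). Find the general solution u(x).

u = -7*exp(-4*x)/81 + C1*exp(5*x) + C2*x*exp(5*x)

Characteristic equation r² - 10r + 25 = 0 has discriminant (-10)² - 4·(25) = 0, so r = 5 is a repeated root.
Hence u_h = (C1 + C2*x)*exp(5*x).
Try u_p = A*exp(-4*x). Substituting into the equation and dividing by exp(-4*x) gives A = -7/81, so u_p = -7*exp(-4*x)/81.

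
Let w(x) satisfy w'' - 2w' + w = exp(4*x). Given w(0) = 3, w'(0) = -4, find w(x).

w = exp(4*x)/9 + 26*exp(x)/9 - 22*x*exp(x)/3

Characteristic equation r² - 2r + 1 = 0 has discriminant (-2)² - 4·(1) = 0, so r = 1 is a repeated root.
Hence w_h = (C1 + C2*x)*exp(x).
Try w_p = A*exp(4*x). Substituting into the equation and dividing by exp(4*x) gives A = 1/9, so w_p = exp(4*x)/9.
General solution: w = exp(4*x)/9 + C1*exp(x) + C2*x*exp(x).
Apply the initial conditions: w(0) = 1/9 + C1 = 3 and w'(0) = 4/9 + C1 + C2 = -4. Solving gives C1 = 26/9, C2 = -22/3.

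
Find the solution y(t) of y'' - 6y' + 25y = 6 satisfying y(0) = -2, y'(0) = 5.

Characteristic equation r² - 6r + 25 = 0 has discriminant (-6)² - 4·(25) = -64 < 0, so r = 3 ± 4i.
Hence y_h = C1*cos(4*t)*exp(3*t) + C2*exp(3*t)*sin(4*t).
For the particular solution try y_p = A0. Substituting and matching coefficients of each power of t gives A0 = 6/25, so y_p = 6/25.
General solution: y = 6/25 + C1*cos(4*t)*exp(3*t) + C2*exp(3*t)*sin(4*t).
Apply the initial conditions: y(0) = 6/25 + C1 = -2 and y'(0) = 3*C1 + 4*C2 = 5. Solving gives C1 = -56/25, C2 = 293/100.

y = 6/25 - 56*cos(4*t)*exp(3*t)/25 + 293*exp(3*t)*sin(4*t)/100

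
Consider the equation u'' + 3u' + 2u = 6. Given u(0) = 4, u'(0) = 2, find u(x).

u = 3 - 3*exp(-2*x) + 4*exp(-x)

Characteristic equation r² + 3r + 2 = 0 factors as (r + 1)(r + 2) = 0, so r = -1, -2.
Hence u_h = C1*exp(-x) + C2*exp(-2*x).
For the particular solution try u_p = A0. Substituting and matching coefficients of each power of x gives A0 = 3, so u_p = 3.
General solution: u = 3 + C1*exp(-x) + C2*exp(-2*x).
Apply the initial conditions: u(0) = 3 + C1 + C2 = 4 and u'(0) = -C1 - 2*C2 = 2. Solving gives C1 = 4, C2 = -3.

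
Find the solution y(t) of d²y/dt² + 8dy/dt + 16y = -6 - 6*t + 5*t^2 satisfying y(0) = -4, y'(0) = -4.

y = -9/128 - 503*exp(-4*t)/128 - 11*t/16 + 5*t**2/16 - 609*t*exp(-4*t)/32

Characteristic equation r² + 8r + 16 = 0 has discriminant (8)² - 4·(16) = 0, so r = -4 is a repeated root.
Hence y_h = (C1 + C2*t)*exp(-4*t).
For the particular solution try y_p = A0 + A1*t + A2*t^2. Substituting and matching coefficients of each power of t gives A0 = -9/128, A1 = -11/16, A2 = 5/16, so y_p = -9/128 - 11*t/16 + 5*t^2/16.
General solution: y = -9/128 - 11*t/16 + 5*t^2/16 + C1*exp(-4*t) + C2*t*exp(-4*t).
Apply the initial conditions: y(0) = -9/128 + C1 = -4 and y'(0) = -11/16 + C2 - 4*C1 = -4. Solving gives C1 = -503/128, C2 = -609/32.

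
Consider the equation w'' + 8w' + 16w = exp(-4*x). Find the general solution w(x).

Characteristic equation r² + 8r + 16 = 0 has discriminant (8)² - 4·(16) = 0, so r = -4 is a repeated root.
Hence w_h = (C1 + C2*x)*exp(-4*x).
Since exp(-4*x) solves the homogeneous equation (r = -4 is a root of multiplicity 2), multiply the trial by x^2. Try w_p = A*x^2*exp(-4*x). Substituting into the equation and dividing by exp(-4*x) gives A = 1/2, so w_p = x^2*exp(-4*x)/2.

w = C1*exp(-4*x) + x**2*exp(-4*x)/2 + C2*x*exp(-4*x)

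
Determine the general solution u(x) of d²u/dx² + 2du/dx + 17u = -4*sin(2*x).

Characteristic equation r² + 2r + 17 = 0 has discriminant (2)² - 4·(17) = -64 < 0, so r = -1 ± 4i.
Hence u_h = C1*cos(4*x)*exp(-x) + C2*exp(-x)*sin(4*x).
Try u_p = A*cos(2*x) + B*sin(2*x). Substituting and equating the coefficients of cos(2x) and sin(2x) gives A = 16/185, B = -52/185, so u_p = -52*sin(2*x)/185 + 16*cos(2*x)/185.

u = -52*sin(2*x)/185 + 16*cos(2*x)/185 + C1*cos(4*x)*exp(-x) + C2*exp(-x)*sin(4*x)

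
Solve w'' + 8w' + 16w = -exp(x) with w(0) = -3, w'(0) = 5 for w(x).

w = -74*exp(-4*x)/25 - exp(x)/25 - 34*x*exp(-4*x)/5

Characteristic equation r² + 8r + 16 = 0 has discriminant (8)² - 4·(16) = 0, so r = -4 is a repeated root.
Hence w_h = (C1 + C2*x)*exp(-4*x).
Try w_p = A*exp(x). Substituting into the equation and dividing by exp(x) gives A = -1/25, so w_p = -exp(x)/25.
General solution: w = -exp(x)/25 + C1*exp(-4*x) + C2*x*exp(-4*x).
Apply the initial conditions: w(0) = -1/25 + C1 = -3 and w'(0) = -1/25 + C2 - 4*C1 = 5. Solving gives C1 = -74/25, C2 = -34/5.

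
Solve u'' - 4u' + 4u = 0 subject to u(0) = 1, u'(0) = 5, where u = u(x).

u = 3*x*exp(2*x) + exp(2*x)

Characteristic equation r² - 4r + 4 = 0 has discriminant (-4)² - 4·(4) = 0, so r = 2 is a repeated root.
Hence u_h = (C1 + C2*x)*exp(2*x).
Apply the initial conditions: u(0) = C1 = 1 and u'(0) = C2 + 2*C1 = 5. Solving gives C1 = 1, C2 = 3.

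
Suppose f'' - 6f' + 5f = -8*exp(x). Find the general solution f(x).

f = C1*exp(x) + C2*exp(5*x) + 2*x*exp(x)

Characteristic equation r² - 6r + 5 = 0 factors as (r - 1)(r - 5) = 0, so r = 1, 5.
Hence f_h = C1*exp(x) + C2*exp(5*x).
Since exp(x) solves the homogeneous equation (r = 1 is a root of multiplicity 1), multiply the trial by x. Try f_p = A*x*exp(x). Substituting into the equation and dividing by exp(x) gives A = 2, so f_p = 2*x*exp(x).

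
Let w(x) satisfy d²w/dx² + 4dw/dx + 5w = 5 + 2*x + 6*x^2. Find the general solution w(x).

Characteristic equation r² + 4r + 5 = 0 has discriminant (4)² - 4·(5) = -4 < 0, so r = -2 ± i.
Hence w_h = C1*cos(x)*exp(-2*x) + C2*exp(-2*x)*sin(x).
For the particular solution try w_p = A0 + A1*x + A2*x^2. Substituting and matching coefficients of each power of x gives A0 = 217/125, A1 = -38/25, A2 = 6/5, so w_p = 217/125 - 38*x/25 + 6*x^2/5.

w = 217/125 - 38*x/25 + 6*x**2/5 + C1*cos(x)*exp(-2*x) + C2*exp(-2*x)*sin(x)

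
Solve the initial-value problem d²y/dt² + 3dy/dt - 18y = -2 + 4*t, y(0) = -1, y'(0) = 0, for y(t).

Characteristic equation r² + 3r - 18 = 0 factors as (r - 3)(r + 6) = 0, so r = 3, -6.
Hence y_h = C1*exp(3*t) + C2*exp(-6*t).
For the particular solution try y_p = A0 + A1*t. Substituting and matching coefficients of each power of t gives A0 = 2/27, A1 = -2/9, so y_p = 2/27 - 2*t/9.
General solution: y = 2/27 - 2*t/9 + C1*exp(3*t) + C2*exp(-6*t).
Apply the initial conditions: y(0) = 2/27 + C1 + C2 = -1 and y'(0) = -2/9 - 6*C2 + 3*C1 = 0. Solving gives C1 = -56/81, C2 = -31/81.

y = 2/27 - 56*exp(3*t)/81 - 31*exp(-6*t)/81 - 2*t/9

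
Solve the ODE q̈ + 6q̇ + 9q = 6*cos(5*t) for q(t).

Characteristic equation r² + 6r + 9 = 0 has discriminant (6)² - 4·(9) = 0, so r = -3 is a repeated root.
Hence q_h = (C1 + C2*t)*exp(-3*t).
Try q_p = A*cos(5*t) + B*sin(5*t). Substituting and equating the coefficients of cos(5t) and sin(5t) gives A = -24/289, B = 45/289, so q_p = -24*cos(5*t)/289 + 45*sin(5*t)/289.

q = -24*cos(5*t)/289 + 45*sin(5*t)/289 + C1*exp(-3*t) + C2*t*exp(-3*t)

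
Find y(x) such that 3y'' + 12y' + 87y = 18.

y = 6/29 + C1*cos(5*x)*exp(-2*x) + C2*exp(-2*x)*sin(5*x)

Divide through by 3: y'' + 4y' + 29y = 6.
Characteristic equation r² + 4r + 29 = 0 has discriminant (4)² - 4·(29) = -100 < 0, so r = -2 ± 5i.
Hence y_h = C1*cos(5*x)*exp(-2*x) + C2*exp(-2*x)*sin(5*x).
For the particular solution try y_p = A0. Substituting and matching coefficients of each power of x gives A0 = 6/29, so y_p = 6/29.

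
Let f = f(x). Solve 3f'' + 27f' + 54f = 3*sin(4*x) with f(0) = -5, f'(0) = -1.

f = -257*exp(-3*x)/25 - 9*cos(4*x)/325 + sin(4*x)/650 + 69*exp(-6*x)/13

Divide through by 3: f'' + 9f' + 18f = sin(4*x).
Characteristic equation r² + 9r + 18 = 0 factors as (r + 6)(r + 3) = 0, so r = -6, -3.
Hence f_h = C1*exp(-6*x) + C2*exp(-3*x).
Try f_p = A*cos(4*x) + B*sin(4*x). Substituting and equating the coefficients of cos(4x) and sin(4x) gives A = -9/325, B = 1/650, so f_p = -9*cos(4*x)/325 + sin(4*x)/650.
General solution: f = -9*cos(4*x)/325 + sin(4*x)/650 + C1*exp(-6*x) + C2*exp(-3*x).
Apply the initial conditions: f(0) = -9/325 + C1 + C2 = -5 and f'(0) = 2/325 - 6*C1 - 3*C2 = -1. Solving gives C1 = 69/13, C2 = -257/25.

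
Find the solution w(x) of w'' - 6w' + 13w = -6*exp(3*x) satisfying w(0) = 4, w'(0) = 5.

Characteristic equation r² - 6r + 13 = 0 has discriminant (-6)² - 4·(13) = -16 < 0, so r = 3 ± 2i.
Hence w_h = C1*cos(2*x)*exp(3*x) + C2*exp(3*x)*sin(2*x).
Try w_p = A*exp(3*x). Substituting into the equation and dividing by exp(3*x) gives A = -3/2, so w_p = -3*exp(3*x)/2.
General solution: w = -3*exp(3*x)/2 + C1*cos(2*x)*exp(3*x) + C2*exp(3*x)*sin(2*x).
Apply the initial conditions: w(0) = -3/2 + C1 = 4 and w'(0) = -9/2 + 2*C2 + 3*C1 = 5. Solving gives C1 = 11/2, C2 = -7/2.

w = -3*exp(3*x)/2 - 7*exp(3*x)*sin(2*x)/2 + 11*cos(2*x)*exp(3*x)/2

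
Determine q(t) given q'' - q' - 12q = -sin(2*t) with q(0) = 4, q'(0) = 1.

q = -cos(2*t)/130 + 4*sin(2*t)/65 + 129*exp(4*t)/70 + 197*exp(-3*t)/91

Characteristic equation r² - r - 12 = 0 factors as (r - 4)(r + 3) = 0, so r = 4, -3.
Hence q_h = C1*exp(4*t) + C2*exp(-3*t).
Try q_p = A*cos(2*t) + B*sin(2*t). Substituting and equating the coefficients of cos(2t) and sin(2t) gives A = -1/130, B = 4/65, so q_p = -cos(2*t)/130 + 4*sin(2*t)/65.
General solution: q = -cos(2*t)/130 + 4*sin(2*t)/65 + C1*exp(4*t) + C2*exp(-3*t).
Apply the initial conditions: q(0) = -1/130 + C1 + C2 = 4 and q'(0) = 8/65 - 3*C2 + 4*C1 = 1. Solving gives C1 = 129/70, C2 = 197/91.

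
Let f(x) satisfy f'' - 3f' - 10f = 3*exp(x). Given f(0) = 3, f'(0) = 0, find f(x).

f = -exp(x)/4 + 16*exp(-2*x)/7 + 27*exp(5*x)/28

Characteristic equation r² - 3r - 10 = 0 factors as (r + 2)(r - 5) = 0, so r = -2, 5.
Hence f_h = C1*exp(-2*x) + C2*exp(5*x).
Try f_p = A*exp(x). Substituting into the equation and dividing by exp(x) gives A = -1/4, so f_p = -exp(x)/4.
General solution: f = -exp(x)/4 + C1*exp(-2*x) + C2*exp(5*x).
Apply the initial conditions: f(0) = -1/4 + C1 + C2 = 3 and f'(0) = -1/4 - 2*C1 + 5*C2 = 0. Solving gives C1 = 16/7, C2 = 27/28.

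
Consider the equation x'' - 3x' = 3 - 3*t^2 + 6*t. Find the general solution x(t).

x = C2 - 13*t/9 - 2*t**2/3 + t**3/3 + C1*exp(3*t)

Characteristic equation r² - 3r = 0 factors as (r - 3)r = 0, so r = 3, 0.
Hence x_h = C1*exp(3*t) + C2.
Since 0 is a characteristic root (multiplicity 1), multiply the polynomial trial by t: try x_p = t*(A0 + A1*t + A2*t^2). Substituting and matching coefficients of each power of t gives A0 = -13/9, A1 = -2/3, A2 = 1/3, so x_p = -13*t/9 - 2*t^2/3 + t^3/3.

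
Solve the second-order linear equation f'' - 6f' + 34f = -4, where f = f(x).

f = -2/17 + C1*cos(5*x)*exp(3*x) + C2*exp(3*x)*sin(5*x)

Characteristic equation r² - 6r + 34 = 0 has discriminant (-6)² - 4·(34) = -100 < 0, so r = 3 ± 5i.
Hence f_h = C1*cos(5*x)*exp(3*x) + C2*exp(3*x)*sin(5*x).
For the particular solution try f_p = A0. Substituting and matching coefficients of each power of x gives A0 = -2/17, so f_p = -2/17.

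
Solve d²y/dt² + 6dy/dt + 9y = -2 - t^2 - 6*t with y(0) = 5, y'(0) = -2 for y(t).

y = 4/27 - 14*t/27 - t**2/9 + 131*exp(-3*t)/27 + 353*t*exp(-3*t)/27

Characteristic equation r² + 6r + 9 = 0 has discriminant (6)² - 4·(9) = 0, so r = -3 is a repeated root.
Hence y_h = (C1 + C2*t)*exp(-3*t).
For the particular solution try y_p = A0 + A1*t + A2*t^2. Substituting and matching coefficients of each power of t gives A0 = 4/27, A1 = -14/27, A2 = -1/9, so y_p = 4/27 - 14*t/27 - t^2/9.
General solution: y = 4/27 - 14*t/27 - t^2/9 + C1*exp(-3*t) + C2*t*exp(-3*t).
Apply the initial conditions: y(0) = 4/27 + C1 = 5 and y'(0) = -14/27 + C2 - 3*C1 = -2. Solving gives C1 = 131/27, C2 = 353/27.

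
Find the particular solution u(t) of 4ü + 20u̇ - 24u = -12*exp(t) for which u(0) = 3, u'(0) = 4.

u = -10*exp(-6*t)/49 + 157*exp(t)/49 - 3*t*exp(t)/7

Divide through by 4: u'' + 5u' - 6u = -3*exp(t).
Characteristic equation r² + 5r - 6 = 0 factors as (r + 6)(r - 1) = 0, so r = -6, 1.
Hence u_h = C1*exp(-6*t) + C2*exp(t).
Since exp(t) solves the homogeneous equation (r = 1 is a root of multiplicity 1), multiply the trial by t. Try u_p = A*t*exp(t). Substituting into the equation and dividing by exp(t) gives A = -3/7, so u_p = -3*t*exp(t)/7.
General solution: u = C1*exp(-6*t) + C2*exp(t) - 3*t*exp(t)/7.
Apply the initial conditions: u(0) = C1 + C2 = 3 and u'(0) = -3/7 + C2 - 6*C1 = 4. Solving gives C1 = -10/49, C2 = 157/49.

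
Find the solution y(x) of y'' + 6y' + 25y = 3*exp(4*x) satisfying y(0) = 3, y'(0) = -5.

Characteristic equation r² + 6r + 25 = 0 has discriminant (6)² - 4·(25) = -64 < 0, so r = -3 ± 4i.
Hence y_h = C1*cos(4*x)*exp(-3*x) + C2*exp(-3*x)*sin(4*x).
Try y_p = A*exp(4*x). Substituting into the equation and dividing by exp(4*x) gives A = 3/65, so y_p = 3*exp(4*x)/65.
General solution: y = 3*exp(4*x)/65 + C1*cos(4*x)*exp(-3*x) + C2*exp(-3*x)*sin(4*x).
Apply the initial conditions: y(0) = 3/65 + C1 = 3 and y'(0) = 12/65 - 3*C1 + 4*C2 = -5. Solving gives C1 = 192/65, C2 = 239/260.

y = 3*exp(4*x)/65 + 192*cos(4*x)*exp(-3*x)/65 + 239*exp(-3*x)*sin(4*x)/260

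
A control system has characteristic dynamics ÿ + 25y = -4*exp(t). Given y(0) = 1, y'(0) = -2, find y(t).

Characteristic equation r² + 25 = 0 has discriminant (0)² - 4·(25) = -100 < 0, so r = ± 5i.
Hence y_h = C1*cos(5*t) + C2*sin(5*t).
Try y_p = A*exp(t). Substituting into the equation and dividing by exp(t) gives A = -2/13, so y_p = -2*exp(t)/13.
General solution: y = -2*exp(t)/13 + C1*cos(5*t) + C2*sin(5*t).
Apply the initial conditions: y(0) = -2/13 + C1 = 1 and y'(0) = -2/13 + 5*C2 = -2. Solving gives C1 = 15/13, C2 = -24/65.

y = -24*sin(5*t)/65 - 2*exp(t)/13 + 15*cos(5*t)/13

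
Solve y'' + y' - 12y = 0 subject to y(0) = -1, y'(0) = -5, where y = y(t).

y = -9*exp(3*t)/7 + 2*exp(-4*t)/7

Characteristic equation r² + r - 12 = 0 factors as (r - 3)(r + 4) = 0, so r = 3, -4.
Hence y_h = C1*exp(3*t) + C2*exp(-4*t).
Apply the initial conditions: y(0) = C1 + C2 = -1 and y'(0) = -4*C2 + 3*C1 = -5. Solving gives C1 = -9/7, C2 = 2/7.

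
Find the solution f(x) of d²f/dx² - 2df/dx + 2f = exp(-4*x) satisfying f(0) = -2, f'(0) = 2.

Characteristic equation r² - 2r + 2 = 0 has discriminant (-2)² - 4·(2) = -4 < 0, so r = 1 ± i.
Hence f_h = C1*cos(x)*exp(x) + C2*exp(x)*sin(x).
Try f_p = A*exp(-4*x). Substituting into the equation and dividing by exp(-4*x) gives A = 1/26, so f_p = exp(-4*x)/26.
General solution: f = exp(-4*x)/26 + C1*cos(x)*exp(x) + C2*exp(x)*sin(x).
Apply the initial conditions: f(0) = 1/26 + C1 = -2 and f'(0) = -2/13 + C1 + C2 = 2. Solving gives C1 = -53/26, C2 = 109/26.

f = exp(-4*x)/26 - 53*cos(x)*exp(x)/26 + 109*exp(x)*sin(x)/26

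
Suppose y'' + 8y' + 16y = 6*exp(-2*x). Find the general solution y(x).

Characteristic equation r² + 8r + 16 = 0 has discriminant (8)² - 4·(16) = 0, so r = -4 is a repeated root.
Hence y_h = (C1 + C2*x)*exp(-4*x).
Try y_p = A*exp(-2*x). Substituting into the equation and dividing by exp(-2*x) gives A = 3/2, so y_p = 3*exp(-2*x)/2.

y = 3*exp(-2*x)/2 + C1*exp(-4*x) + C2*x*exp(-4*x)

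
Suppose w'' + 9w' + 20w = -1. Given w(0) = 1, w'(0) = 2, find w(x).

w = -1/20 - 31*exp(-5*x)/5 + 29*exp(-4*x)/4

Characteristic equation r² + 9r + 20 = 0 factors as (r + 4)(r + 5) = 0, so r = -4, -5.
Hence w_h = C1*exp(-4*x) + C2*exp(-5*x).
For the particular solution try w_p = A0. Substituting and matching coefficients of each power of x gives A0 = -1/20, so w_p = -1/20.
General solution: w = -1/20 + C1*exp(-4*x) + C2*exp(-5*x).
Apply the initial conditions: w(0) = -1/20 + C1 + C2 = 1 and w'(0) = -5*C2 - 4*C1 = 2. Solving gives C1 = 29/4, C2 = -31/5.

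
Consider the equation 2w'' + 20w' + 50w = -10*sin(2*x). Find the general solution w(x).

w = -105*sin(2*x)/841 + 100*cos(2*x)/841 + C1*exp(-5*x) + C2*x*exp(-5*x)

Divide through by 2: w'' + 10w' + 25w = -5*sin(2*x).
Characteristic equation r² + 10r + 25 = 0 has discriminant (10)² - 4·(25) = 0, so r = -5 is a repeated root.
Hence w_h = (C1 + C2*x)*exp(-5*x).
Try w_p = A*cos(2*x) + B*sin(2*x). Substituting and equating the coefficients of cos(2x) and sin(2x) gives A = 100/841, B = -105/841, so w_p = -105*sin(2*x)/841 + 100*cos(2*x)/841.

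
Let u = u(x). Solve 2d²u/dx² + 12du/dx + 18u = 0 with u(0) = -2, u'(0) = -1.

u = -2*exp(-3*x) - 7*x*exp(-3*x)

Divide through by 2: u'' + 6u' + 9u = 0.
Characteristic equation r² + 6r + 9 = 0 has discriminant (6)² - 4·(9) = 0, so r = -3 is a repeated root.
Hence u_h = (C1 + C2*x)*exp(-3*x).
Apply the initial conditions: u(0) = C1 = -2 and u'(0) = C2 - 3*C1 = -1. Solving gives C1 = -2, C2 = -7.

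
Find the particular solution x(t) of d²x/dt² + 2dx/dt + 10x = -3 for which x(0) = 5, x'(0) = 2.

Characteristic equation r² + 2r + 10 = 0 has discriminant (2)² - 4·(10) = -36 < 0, so r = -1 ± 3i.
Hence x_h = C1*cos(3*t)*exp(-t) + C2*exp(-t)*sin(3*t).
For the particular solution try x_p = A0. Substituting and matching coefficients of each power of t gives A0 = -3/10, so x_p = -3/10.
General solution: x = -3/10 + C1*cos(3*t)*exp(-t) + C2*exp(-t)*sin(3*t).
Apply the initial conditions: x(0) = -3/10 + C1 = 5 and x'(0) = -C1 + 3*C2 = 2. Solving gives C1 = 53/10, C2 = 73/30.

x = -3/10 + 53*cos(3*t)*exp(-t)/10 + 73*exp(-t)*sin(3*t)/30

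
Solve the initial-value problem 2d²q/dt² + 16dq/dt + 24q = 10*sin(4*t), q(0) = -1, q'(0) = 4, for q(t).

q = -31*exp(-6*t)/52 - 2*cos(4*t)/13 - exp(-2*t)/4 - sin(4*t)/52

Divide through by 2: q'' + 8q' + 12q = 5*sin(4*t).
Characteristic equation r² + 8r + 12 = 0 factors as (r + 2)(r + 6) = 0, so r = -2, -6.
Hence q_h = C1*exp(-2*t) + C2*exp(-6*t).
Try q_p = A*cos(4*t) + B*sin(4*t). Substituting and equating the coefficients of cos(4t) and sin(4t) gives A = -2/13, B = -1/52, so q_p = -2*cos(4*t)/13 - sin(4*t)/52.
General solution: q = -2*cos(4*t)/13 - sin(4*t)/52 + C1*exp(-2*t) + C2*exp(-6*t).
Apply the initial conditions: q(0) = -2/13 + C1 + C2 = -1 and q'(0) = -1/13 - 6*C2 - 2*C1 = 4. Solving gives C1 = -1/4, C2 = -31/52.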